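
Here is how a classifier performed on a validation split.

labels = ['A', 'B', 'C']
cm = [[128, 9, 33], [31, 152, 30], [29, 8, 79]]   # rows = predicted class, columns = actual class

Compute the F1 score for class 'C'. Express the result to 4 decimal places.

0.6124

F1 score = 2·TP/(2·TP+FP+FN).
C: TP=79, FP=29+8=37, FN=33+30=63 → 158/258 = 0.61240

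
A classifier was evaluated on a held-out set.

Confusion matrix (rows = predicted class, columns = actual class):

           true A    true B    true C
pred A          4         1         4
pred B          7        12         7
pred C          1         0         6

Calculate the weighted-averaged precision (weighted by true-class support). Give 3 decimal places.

Per-class precision (TP/(TP+FP)):
  A: TP=4, FP=1+4=5 → 4/9 = 0.4444
  B: TP=12, FP=7+7=14 → 12/26 = 0.4615
  C: TP=6, FP=1+0=1 → 6/7 = 0.8571
Weighted-precision = Σ (supportᵢ/N)·precisionᵢ with N=42: (12/42)·0.4444 + (13/42)·0.4615 + (17/42)·0.8571 = 0.617

0.617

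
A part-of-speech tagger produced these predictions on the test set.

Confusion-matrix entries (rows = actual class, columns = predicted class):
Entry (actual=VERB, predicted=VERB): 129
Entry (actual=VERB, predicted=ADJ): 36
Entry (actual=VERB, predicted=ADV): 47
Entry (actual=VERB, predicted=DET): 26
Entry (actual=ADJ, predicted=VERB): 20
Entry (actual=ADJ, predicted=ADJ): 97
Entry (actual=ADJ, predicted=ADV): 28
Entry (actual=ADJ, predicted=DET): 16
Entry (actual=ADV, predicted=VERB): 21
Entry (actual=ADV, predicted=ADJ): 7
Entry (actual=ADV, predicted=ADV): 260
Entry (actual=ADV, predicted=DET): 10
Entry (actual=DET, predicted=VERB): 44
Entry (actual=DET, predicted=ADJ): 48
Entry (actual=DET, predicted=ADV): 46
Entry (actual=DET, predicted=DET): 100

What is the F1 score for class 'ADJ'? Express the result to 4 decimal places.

One-vs-rest for 'ADJ': TP = diagonal; FP = other classes predicted 'ADJ'; FN = 'ADJ' predicted as other.
F1 score = 2·TP/(2·TP+FP+FN).
ADJ: TP=97, FP=36+7+48=91, FN=20+28+16=64 → 194/349 = 0.55587

0.5559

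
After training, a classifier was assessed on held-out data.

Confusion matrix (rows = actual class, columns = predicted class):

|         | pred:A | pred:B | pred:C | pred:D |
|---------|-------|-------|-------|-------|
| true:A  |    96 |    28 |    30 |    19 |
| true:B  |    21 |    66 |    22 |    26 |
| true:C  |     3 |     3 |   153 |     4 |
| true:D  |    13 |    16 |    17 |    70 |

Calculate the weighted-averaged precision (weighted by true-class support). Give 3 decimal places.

Per-class precision (TP/(TP+FP)):
  A: TP=96, FP=21+3+13=37 → 96/133 = 0.7218
  B: TP=66, FP=28+3+16=47 → 66/113 = 0.5841
  C: TP=153, FP=30+22+17=69 → 153/222 = 0.6892
  D: TP=70, FP=19+26+4=49 → 70/119 = 0.5882
Weighted-precision = Σ (supportᵢ/N)·precisionᵢ with N=587: (173/587)·0.7218 + (135/587)·0.5841 + (163/587)·0.6892 + (116/587)·0.5882 = 0.655

0.655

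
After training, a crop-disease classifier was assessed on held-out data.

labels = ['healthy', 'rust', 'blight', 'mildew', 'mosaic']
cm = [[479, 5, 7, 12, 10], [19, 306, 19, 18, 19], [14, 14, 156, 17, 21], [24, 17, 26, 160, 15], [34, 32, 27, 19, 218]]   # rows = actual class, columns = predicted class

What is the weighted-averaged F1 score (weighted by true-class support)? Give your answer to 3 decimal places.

0.779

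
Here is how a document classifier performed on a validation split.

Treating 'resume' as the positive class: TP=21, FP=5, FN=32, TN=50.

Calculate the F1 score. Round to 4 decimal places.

0.5316

Precision = TP/(TP+FP) = 21/26 = 0.8077
Recall = TP/(TP+FN) = 21/53 = 0.3962
F1 = 2·TP/(2·TP+FP+FN) = 42/79 = 0.5316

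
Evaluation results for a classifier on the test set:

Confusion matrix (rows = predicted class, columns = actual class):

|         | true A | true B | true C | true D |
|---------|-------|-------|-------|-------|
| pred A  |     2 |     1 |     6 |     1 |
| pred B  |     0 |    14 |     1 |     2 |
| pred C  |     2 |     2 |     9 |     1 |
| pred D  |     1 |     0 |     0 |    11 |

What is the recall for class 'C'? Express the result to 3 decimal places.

0.563

recall = TP/(TP+FN).
C: TP=9, FN=6+1+0=7 → 9/16 = 0.5625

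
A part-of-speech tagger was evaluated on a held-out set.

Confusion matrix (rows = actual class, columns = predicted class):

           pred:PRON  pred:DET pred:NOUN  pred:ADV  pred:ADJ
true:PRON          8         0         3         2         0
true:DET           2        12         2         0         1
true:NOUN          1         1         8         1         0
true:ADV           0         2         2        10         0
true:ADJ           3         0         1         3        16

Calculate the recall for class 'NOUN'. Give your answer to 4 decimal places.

0.7273

recall = TP/(TP+FN).
NOUN: TP=8, FN=1+1+1+0=3 → 8/11 = 0.72727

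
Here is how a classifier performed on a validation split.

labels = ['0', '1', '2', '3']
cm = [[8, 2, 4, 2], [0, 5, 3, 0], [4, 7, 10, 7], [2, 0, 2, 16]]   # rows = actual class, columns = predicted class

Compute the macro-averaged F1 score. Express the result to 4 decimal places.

0.5311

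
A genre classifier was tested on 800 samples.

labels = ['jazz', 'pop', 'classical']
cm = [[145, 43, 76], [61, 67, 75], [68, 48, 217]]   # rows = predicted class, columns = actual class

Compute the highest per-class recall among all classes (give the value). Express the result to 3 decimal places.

0.590

Per-class recall (TP/(TP+FN)):
  jazz: TP=145, FN=61+68=129 → 145/274 = 0.5292
  pop: TP=67, FN=43+48=91 → 67/158 = 0.4241
  classical: TP=217, FN=76+75=151 → 217/368 = 0.5897
Highest is class 'classical' with recall = 0.590.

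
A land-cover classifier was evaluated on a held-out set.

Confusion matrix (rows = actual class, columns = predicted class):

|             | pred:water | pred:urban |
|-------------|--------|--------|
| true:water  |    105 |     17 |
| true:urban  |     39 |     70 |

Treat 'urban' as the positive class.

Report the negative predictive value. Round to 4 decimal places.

0.7292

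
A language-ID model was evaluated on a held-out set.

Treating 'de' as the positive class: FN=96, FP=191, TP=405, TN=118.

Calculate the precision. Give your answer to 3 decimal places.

Precision = TP/(TP+FP) = 405/(405+191) = 405/596 = 0.680

0.680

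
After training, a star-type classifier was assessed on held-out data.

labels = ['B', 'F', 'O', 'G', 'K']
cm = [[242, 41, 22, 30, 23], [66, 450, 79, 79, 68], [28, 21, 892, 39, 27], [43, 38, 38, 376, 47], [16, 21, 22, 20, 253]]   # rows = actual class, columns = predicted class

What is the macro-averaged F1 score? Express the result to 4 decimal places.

0.7123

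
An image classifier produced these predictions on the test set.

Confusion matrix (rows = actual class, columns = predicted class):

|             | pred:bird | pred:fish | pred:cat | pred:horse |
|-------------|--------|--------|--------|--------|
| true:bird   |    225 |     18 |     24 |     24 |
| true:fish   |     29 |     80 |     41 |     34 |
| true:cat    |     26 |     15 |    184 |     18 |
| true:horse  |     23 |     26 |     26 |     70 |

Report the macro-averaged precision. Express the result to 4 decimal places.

Per-class precision (TP/(TP+FP)):
  bird: TP=225, FP=29+26+23=78 → 225/303 = 0.74257
  fish: TP=80, FP=18+15+26=59 → 80/139 = 0.57554
  cat: TP=184, FP=24+41+26=91 → 184/275 = 0.66909
  horse: TP=70, FP=24+34+18=76 → 70/146 = 0.47945
Macro-precision = mean = (0.74257 + 0.57554 + 0.66909 + 0.47945) / 4 = 0.6167

0.6167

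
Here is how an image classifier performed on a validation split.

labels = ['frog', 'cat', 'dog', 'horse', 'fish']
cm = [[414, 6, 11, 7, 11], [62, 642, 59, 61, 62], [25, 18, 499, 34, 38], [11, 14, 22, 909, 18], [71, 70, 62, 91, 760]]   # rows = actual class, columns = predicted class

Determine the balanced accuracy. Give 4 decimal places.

Balanced accuracy = mean of per-class recall.
  frog: recall = 414/449 = 0.92205
  cat: recall = 642/886 = 0.72460
  dog: recall = 499/614 = 0.81270
  horse: recall = 909/974 = 0.93326
  fish: recall = 760/1054 = 0.72106
Mean = (0.92205 + 0.72460 + 0.81270 + 0.93326 + 0.72106) / 5 = 0.8227

0.8227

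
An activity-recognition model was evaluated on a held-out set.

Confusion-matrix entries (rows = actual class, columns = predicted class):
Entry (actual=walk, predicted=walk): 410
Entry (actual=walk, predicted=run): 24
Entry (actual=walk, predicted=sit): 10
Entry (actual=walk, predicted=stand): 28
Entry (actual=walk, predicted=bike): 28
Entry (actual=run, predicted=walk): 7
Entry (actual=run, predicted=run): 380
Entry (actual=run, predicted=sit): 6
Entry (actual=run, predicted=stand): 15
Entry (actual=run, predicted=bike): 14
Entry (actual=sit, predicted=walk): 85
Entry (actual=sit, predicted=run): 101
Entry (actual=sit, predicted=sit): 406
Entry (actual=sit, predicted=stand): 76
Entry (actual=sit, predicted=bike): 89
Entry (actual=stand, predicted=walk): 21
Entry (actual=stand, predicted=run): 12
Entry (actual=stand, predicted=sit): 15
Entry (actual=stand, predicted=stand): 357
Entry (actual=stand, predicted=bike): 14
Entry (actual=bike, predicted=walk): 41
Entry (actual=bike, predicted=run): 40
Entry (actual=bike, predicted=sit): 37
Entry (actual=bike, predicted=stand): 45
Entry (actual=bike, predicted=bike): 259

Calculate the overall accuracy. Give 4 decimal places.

Accuracy = trace / total = (410+380+406+357+259=1812) / 2520 = 1812/2520 = 0.7190

0.7190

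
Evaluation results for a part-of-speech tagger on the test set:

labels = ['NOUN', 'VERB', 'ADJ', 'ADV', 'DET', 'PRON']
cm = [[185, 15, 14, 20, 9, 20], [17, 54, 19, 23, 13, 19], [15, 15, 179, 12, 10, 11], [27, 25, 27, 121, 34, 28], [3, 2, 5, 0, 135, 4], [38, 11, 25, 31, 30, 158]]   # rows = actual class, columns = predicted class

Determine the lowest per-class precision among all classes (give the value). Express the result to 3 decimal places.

0.443

Per-class precision (TP/(TP+FP)):
  NOUN: TP=185, FP=17+15+27+3+38=100 → 185/285 = 0.6491
  VERB: TP=54, FP=15+15+25+2+11=68 → 54/122 = 0.4426
  ADJ: TP=179, FP=14+19+27+5+25=90 → 179/269 = 0.6654
  ADV: TP=121, FP=20+23+12+0+31=86 → 121/207 = 0.5845
  DET: TP=135, FP=9+13+10+34+30=96 → 135/231 = 0.5844
  PRON: TP=158, FP=20+19+11+28+4=82 → 158/240 = 0.6583
Lowest is class 'VERB' with precision = 0.443.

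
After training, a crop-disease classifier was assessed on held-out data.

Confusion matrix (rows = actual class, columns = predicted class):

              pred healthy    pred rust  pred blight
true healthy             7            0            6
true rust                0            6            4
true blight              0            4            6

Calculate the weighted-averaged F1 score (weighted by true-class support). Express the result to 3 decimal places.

Per-class F1 score (2·TP/(2·TP+FP+FN)):
  healthy: TP=7, FP=0+0=0, FN=0+6=6 → 14/20 = 0.7000
  rust: TP=6, FP=0+4=4, FN=0+4=4 → 12/20 = 0.6000
  blight: TP=6, FP=6+4=10, FN=0+4=4 → 12/26 = 0.4615
Weighted-F1 score = Σ (supportᵢ/N)·F1 scoreᵢ with N=33: (13/33)·0.7000 + (10/33)·0.6000 + (10/33)·0.4615 = 0.597

0.597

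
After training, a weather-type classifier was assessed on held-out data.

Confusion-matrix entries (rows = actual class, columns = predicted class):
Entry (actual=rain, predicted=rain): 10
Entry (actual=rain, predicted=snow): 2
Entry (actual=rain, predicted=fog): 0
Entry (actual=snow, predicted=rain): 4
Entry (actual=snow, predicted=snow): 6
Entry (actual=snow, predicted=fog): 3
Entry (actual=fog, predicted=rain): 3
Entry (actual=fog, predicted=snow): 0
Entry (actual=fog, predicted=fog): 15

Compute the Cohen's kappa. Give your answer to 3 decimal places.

Observed agreement pₒ = trace/N = 31/43 = 0.7209
Expected agreement pₑ = Σ (rowᵢ·colᵢ)/N² = (12·17 + 13·8 + 18·18)/43² = 0.3418
κ = (pₒ − pₑ)/(1 − pₑ) = (0.7209 − 0.3418)/(1 − 0.3418) = 0.576

0.576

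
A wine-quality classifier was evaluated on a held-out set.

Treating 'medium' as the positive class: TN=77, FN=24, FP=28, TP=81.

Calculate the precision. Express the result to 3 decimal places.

Precision = TP/(TP+FP) = 81/(81+28) = 81/109 = 0.743

0.743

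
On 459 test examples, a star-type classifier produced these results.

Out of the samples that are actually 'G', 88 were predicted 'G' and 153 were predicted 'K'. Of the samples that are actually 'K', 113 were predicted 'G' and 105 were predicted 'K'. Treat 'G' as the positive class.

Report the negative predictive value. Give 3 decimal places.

0.407

NPV = TN/(TN+FN) = 105/(105+153) = 0.407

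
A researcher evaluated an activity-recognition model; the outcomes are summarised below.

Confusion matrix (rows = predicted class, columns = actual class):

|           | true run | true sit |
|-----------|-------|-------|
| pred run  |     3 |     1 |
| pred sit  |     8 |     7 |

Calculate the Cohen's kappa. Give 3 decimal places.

Observed agreement pₒ = trace/N = 10/19 = 0.5263
Expected agreement pₑ = Σ (rowᵢ·colᵢ)/N² = (11·4 + 8·15)/19² = 0.4543
κ = (pₒ − pₑ)/(1 − pₑ) = (0.5263 − 0.4543)/(1 − 0.4543) = 0.132

0.132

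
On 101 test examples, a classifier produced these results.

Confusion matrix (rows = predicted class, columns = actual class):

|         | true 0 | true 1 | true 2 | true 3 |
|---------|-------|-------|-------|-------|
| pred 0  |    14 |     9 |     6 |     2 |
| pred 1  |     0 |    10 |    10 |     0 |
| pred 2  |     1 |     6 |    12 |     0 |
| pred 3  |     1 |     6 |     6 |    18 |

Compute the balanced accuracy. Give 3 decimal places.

Balanced accuracy = mean of per-class recall.
  0: recall = 14/16 = 0.8750
  1: recall = 10/31 = 0.3226
  2: recall = 12/34 = 0.3529
  3: recall = 18/20 = 0.9000
Mean = (0.8750 + 0.3226 + 0.3529 + 0.9000) / 4 = 0.613

0.613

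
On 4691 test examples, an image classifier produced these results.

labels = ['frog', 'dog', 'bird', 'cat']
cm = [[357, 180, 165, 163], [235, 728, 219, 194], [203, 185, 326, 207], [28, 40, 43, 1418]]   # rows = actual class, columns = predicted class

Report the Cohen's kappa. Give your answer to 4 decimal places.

0.4544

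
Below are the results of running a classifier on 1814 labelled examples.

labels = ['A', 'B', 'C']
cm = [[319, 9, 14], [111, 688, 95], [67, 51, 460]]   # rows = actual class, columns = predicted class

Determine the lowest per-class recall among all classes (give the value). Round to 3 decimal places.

0.770

Per-class recall (TP/(TP+FN)):
  A: TP=319, FN=9+14=23 → 319/342 = 0.9327
  B: TP=688, FN=111+95=206 → 688/894 = 0.7696
  C: TP=460, FN=67+51=118 → 460/578 = 0.7958
Lowest is class 'B' with recall = 0.770.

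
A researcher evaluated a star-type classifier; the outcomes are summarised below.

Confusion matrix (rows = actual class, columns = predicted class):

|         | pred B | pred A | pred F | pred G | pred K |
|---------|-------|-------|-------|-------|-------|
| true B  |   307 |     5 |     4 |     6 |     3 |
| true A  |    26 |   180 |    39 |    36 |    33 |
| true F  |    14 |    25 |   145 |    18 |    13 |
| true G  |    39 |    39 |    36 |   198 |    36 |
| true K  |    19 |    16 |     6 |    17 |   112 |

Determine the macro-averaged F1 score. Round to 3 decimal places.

Per-class F1 score (2·TP/(2·TP+FP+FN)):
  B: TP=307, FP=26+14+39+19=98, FN=5+4+6+3=18 → 614/730 = 0.8411
  A: TP=180, FP=5+25+39+16=85, FN=26+39+36+33=134 → 360/579 = 0.6218
  F: TP=145, FP=4+39+36+6=85, FN=14+25+18+13=70 → 290/445 = 0.6517
  G: TP=198, FP=6+36+18+17=77, FN=39+39+36+36=150 → 396/623 = 0.6356
  K: TP=112, FP=3+33+13+36=85, FN=19+16+6+17=58 → 224/367 = 0.6104
Macro-F1 score = mean = (0.8411 + 0.6218 + 0.6517 + 0.6356 + 0.6104) / 5 = 0.672

0.672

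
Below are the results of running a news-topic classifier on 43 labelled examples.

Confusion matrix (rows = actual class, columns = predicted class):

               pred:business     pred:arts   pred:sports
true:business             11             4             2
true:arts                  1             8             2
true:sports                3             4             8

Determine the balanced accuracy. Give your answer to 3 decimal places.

0.636

Balanced accuracy = mean of per-class recall.
  business: recall = 11/17 = 0.6471
  arts: recall = 8/11 = 0.7273
  sports: recall = 8/15 = 0.5333
Mean = (0.6471 + 0.7273 + 0.5333) / 3 = 0.636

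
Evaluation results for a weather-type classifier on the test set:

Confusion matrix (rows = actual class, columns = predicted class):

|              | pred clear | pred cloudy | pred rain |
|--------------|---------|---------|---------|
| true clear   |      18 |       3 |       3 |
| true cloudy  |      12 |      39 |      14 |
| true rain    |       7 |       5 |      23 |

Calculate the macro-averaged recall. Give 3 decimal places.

0.669

Per-class recall (TP/(TP+FN)):
  clear: TP=18, FN=3+3=6 → 18/24 = 0.7500
  cloudy: TP=39, FN=12+14=26 → 39/65 = 0.6000
  rain: TP=23, FN=7+5=12 → 23/35 = 0.6571
Macro-recall = mean = (0.7500 + 0.6000 + 0.6571) / 3 = 0.669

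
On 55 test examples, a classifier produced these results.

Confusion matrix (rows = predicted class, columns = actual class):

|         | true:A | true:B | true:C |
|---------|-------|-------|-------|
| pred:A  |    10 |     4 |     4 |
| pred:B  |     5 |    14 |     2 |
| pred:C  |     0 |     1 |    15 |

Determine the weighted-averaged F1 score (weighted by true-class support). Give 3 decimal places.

0.717

Per-class F1 score (2·TP/(2·TP+FP+FN)):
  A: TP=10, FP=4+4=8, FN=5+0=5 → 20/33 = 0.6061
  B: TP=14, FP=5+2=7, FN=4+1=5 → 28/40 = 0.7000
  C: TP=15, FP=0+1=1, FN=4+2=6 → 30/37 = 0.8108
Weighted-F1 score = Σ (supportᵢ/N)·F1 scoreᵢ with N=55: (15/55)·0.6061 + (19/55)·0.7000 + (21/55)·0.8108 = 0.717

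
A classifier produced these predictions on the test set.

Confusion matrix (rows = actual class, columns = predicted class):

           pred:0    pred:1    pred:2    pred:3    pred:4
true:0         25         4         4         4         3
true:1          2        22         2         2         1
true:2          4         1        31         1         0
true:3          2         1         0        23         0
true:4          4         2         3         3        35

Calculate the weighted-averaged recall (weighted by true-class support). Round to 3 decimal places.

0.760

Per-class recall (TP/(TP+FN)):
  0: TP=25, FN=4+4+4+3=15 → 25/40 = 0.6250
  1: TP=22, FN=2+2+2+1=7 → 22/29 = 0.7586
  2: TP=31, FN=4+1+1+0=6 → 31/37 = 0.8378
  3: TP=23, FN=2+1+0+0=3 → 23/26 = 0.8846
  4: TP=35, FN=4+2+3+3=12 → 35/47 = 0.7447
Weighted-recall = Σ (supportᵢ/N)·recallᵢ with N=179: (40/179)·0.6250 + (29/179)·0.7586 + (37/179)·0.8378 + (26/179)·0.8846 + (47/179)·0.7447 = 0.760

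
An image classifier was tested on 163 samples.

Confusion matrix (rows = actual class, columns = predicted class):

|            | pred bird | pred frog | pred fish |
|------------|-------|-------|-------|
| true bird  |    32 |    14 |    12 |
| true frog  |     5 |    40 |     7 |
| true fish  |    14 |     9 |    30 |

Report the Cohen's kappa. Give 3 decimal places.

0.439

Observed agreement pₒ = trace/N = 102/163 = 0.6258
Expected agreement pₑ = Σ (rowᵢ·colᵢ)/N² = (58·51 + 52·63 + 53·49)/163² = 0.3324
κ = (pₒ − pₑ)/(1 − pₑ) = (0.6258 − 0.3324)/(1 − 0.3324) = 0.439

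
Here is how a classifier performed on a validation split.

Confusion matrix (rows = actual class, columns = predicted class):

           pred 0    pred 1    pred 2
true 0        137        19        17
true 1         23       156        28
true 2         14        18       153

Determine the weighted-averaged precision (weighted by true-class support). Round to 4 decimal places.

Per-class precision (TP/(TP+FP)):
  0: TP=137, FP=23+14=37 → 137/174 = 0.78736
  1: TP=156, FP=19+18=37 → 156/193 = 0.80829
  2: TP=153, FP=17+28=45 → 153/198 = 0.77273
Weighted-precision = Σ (supportᵢ/N)·precisionᵢ with N=565: (173/565)·0.78736 + (207/565)·0.80829 + (185/565)·0.77273 = 0.7902

0.7902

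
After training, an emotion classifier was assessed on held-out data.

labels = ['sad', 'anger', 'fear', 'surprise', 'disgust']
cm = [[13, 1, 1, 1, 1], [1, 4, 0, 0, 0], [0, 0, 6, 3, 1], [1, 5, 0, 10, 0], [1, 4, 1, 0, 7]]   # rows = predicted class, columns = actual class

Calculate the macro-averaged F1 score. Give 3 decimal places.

0.636

Per-class F1 score (2·TP/(2·TP+FP+FN)):
  sad: TP=13, FP=1+1+1+1=4, FN=1+0+1+1=3 → 26/33 = 0.7879
  anger: TP=4, FP=1+0+0+0=1, FN=1+0+5+4=10 → 8/19 = 0.4211
  fear: TP=6, FP=0+0+3+1=4, FN=1+0+0+1=2 → 12/18 = 0.6667
  surprise: TP=10, FP=1+5+0+0=6, FN=1+0+3+0=4 → 20/30 = 0.6667
  disgust: TP=7, FP=1+4+1+0=6, FN=1+0+1+0=2 → 14/22 = 0.6364
Macro-F1 score = mean = (0.7879 + 0.4211 + 0.6667 + 0.6667 + 0.6364) / 5 = 0.636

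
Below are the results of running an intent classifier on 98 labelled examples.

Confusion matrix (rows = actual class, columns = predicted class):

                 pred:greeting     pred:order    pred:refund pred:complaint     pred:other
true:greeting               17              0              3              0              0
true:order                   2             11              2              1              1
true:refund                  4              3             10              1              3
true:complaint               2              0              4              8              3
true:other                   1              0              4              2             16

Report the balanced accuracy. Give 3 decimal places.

Balanced accuracy = mean of per-class recall.
  greeting: recall = 17/20 = 0.8500
  order: recall = 11/17 = 0.6471
  refund: recall = 10/21 = 0.4762
  complaint: recall = 8/17 = 0.4706
  other: recall = 16/23 = 0.6957
Mean = (0.8500 + 0.6471 + 0.4762 + 0.4706 + 0.6957) / 5 = 0.628

0.628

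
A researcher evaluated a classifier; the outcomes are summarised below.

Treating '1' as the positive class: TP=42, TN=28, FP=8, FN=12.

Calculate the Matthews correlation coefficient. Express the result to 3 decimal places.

0.548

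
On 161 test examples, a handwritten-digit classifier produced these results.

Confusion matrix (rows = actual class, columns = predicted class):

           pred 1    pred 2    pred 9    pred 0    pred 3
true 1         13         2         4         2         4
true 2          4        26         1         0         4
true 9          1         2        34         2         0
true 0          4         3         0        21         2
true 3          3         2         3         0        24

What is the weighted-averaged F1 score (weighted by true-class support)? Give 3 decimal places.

Per-class F1 score (2·TP/(2·TP+FP+FN)):
  1: TP=13, FP=4+1+4+3=12, FN=2+4+2+4=12 → 26/50 = 0.5200
  2: TP=26, FP=2+2+3+2=9, FN=4+1+0+4=9 → 52/70 = 0.7429
  9: TP=34, FP=4+1+0+3=8, FN=1+2+2+0=5 → 68/81 = 0.8395
  0: TP=21, FP=2+0+2+0=4, FN=4+3+0+2=9 → 42/55 = 0.7636
  3: TP=24, FP=4+4+0+2=10, FN=3+2+3+0=8 → 48/66 = 0.7273
Weighted-F1 score = Σ (supportᵢ/N)·F1 scoreᵢ with N=161: (25/161)·0.5200 + (35/161)·0.7429 + (39/161)·0.8395 + (30/161)·0.7636 + (32/161)·0.7273 = 0.732

0.732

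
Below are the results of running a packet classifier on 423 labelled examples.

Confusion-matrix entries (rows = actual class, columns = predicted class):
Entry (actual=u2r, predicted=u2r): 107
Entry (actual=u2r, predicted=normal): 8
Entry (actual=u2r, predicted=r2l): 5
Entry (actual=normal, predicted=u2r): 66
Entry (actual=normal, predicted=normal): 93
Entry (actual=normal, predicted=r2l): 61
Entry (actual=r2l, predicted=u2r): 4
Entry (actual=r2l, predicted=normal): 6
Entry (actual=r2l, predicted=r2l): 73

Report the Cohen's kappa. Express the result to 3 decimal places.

0.483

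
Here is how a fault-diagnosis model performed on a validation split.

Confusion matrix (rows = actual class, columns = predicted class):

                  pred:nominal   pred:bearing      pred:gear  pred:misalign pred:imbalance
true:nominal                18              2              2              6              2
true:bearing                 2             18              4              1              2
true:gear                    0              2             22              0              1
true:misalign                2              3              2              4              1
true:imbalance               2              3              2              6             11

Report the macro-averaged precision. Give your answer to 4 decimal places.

Per-class precision (TP/(TP+FP)):
  nominal: TP=18, FP=2+0+2+2=6 → 18/24 = 0.75000
  bearing: TP=18, FP=2+2+3+3=10 → 18/28 = 0.64286
  gear: TP=22, FP=2+4+2+2=10 → 22/32 = 0.68750
  misalign: TP=4, FP=6+1+0+6=13 → 4/17 = 0.23529
  imbalance: TP=11, FP=2+2+1+1=6 → 11/17 = 0.64706
Macro-precision = mean = (0.75000 + 0.64286 + 0.68750 + 0.23529 + 0.64706) / 5 = 0.5925

0.5925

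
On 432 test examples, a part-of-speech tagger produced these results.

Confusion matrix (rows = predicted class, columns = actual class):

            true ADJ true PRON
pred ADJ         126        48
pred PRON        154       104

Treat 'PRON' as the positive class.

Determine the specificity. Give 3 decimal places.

Specificity = TN/(TN+FP) = 126/(126+154) = 0.450

0.450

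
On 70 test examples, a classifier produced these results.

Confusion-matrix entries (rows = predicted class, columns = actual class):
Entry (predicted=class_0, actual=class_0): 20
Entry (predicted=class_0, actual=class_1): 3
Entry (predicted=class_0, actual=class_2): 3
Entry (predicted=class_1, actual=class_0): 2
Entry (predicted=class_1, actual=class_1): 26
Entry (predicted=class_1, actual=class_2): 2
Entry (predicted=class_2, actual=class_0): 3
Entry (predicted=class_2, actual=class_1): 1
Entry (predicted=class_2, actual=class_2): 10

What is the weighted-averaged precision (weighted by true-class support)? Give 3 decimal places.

0.799

Per-class precision (TP/(TP+FP)):
  class_0: TP=20, FP=3+3=6 → 20/26 = 0.7692
  class_1: TP=26, FP=2+2=4 → 26/30 = 0.8667
  class_2: TP=10, FP=3+1=4 → 10/14 = 0.7143
Weighted-precision = Σ (supportᵢ/N)·precisionᵢ with N=70: (25/70)·0.7692 + (30/70)·0.8667 + (15/70)·0.7143 = 0.799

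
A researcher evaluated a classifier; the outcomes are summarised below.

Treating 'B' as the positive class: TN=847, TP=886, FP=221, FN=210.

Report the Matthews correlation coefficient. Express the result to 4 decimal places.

MCC = (TP·TN − FP·FN) / √((TP+FP)(TP+FN)(TN+FP)(TN+FN))
Numerator = 886·847 − 221·210 = 704032
Denominator = √(1107·1096·1068·1057) = √1369633642272 = 1170313.4803
MCC = 704032 / 1170313.4803 = 0.6016

0.6016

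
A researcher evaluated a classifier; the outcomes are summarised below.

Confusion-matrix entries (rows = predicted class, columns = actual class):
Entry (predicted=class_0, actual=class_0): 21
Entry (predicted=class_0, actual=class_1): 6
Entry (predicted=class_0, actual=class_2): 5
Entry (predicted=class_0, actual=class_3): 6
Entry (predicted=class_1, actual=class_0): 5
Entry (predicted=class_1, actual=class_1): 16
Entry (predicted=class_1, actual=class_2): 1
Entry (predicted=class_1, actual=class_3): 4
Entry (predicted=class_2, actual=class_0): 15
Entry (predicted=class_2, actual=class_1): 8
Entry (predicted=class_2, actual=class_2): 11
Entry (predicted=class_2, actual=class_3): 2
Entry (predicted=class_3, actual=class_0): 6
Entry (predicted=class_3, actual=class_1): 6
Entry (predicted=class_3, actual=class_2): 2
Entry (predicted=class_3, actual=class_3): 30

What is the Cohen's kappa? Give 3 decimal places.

0.386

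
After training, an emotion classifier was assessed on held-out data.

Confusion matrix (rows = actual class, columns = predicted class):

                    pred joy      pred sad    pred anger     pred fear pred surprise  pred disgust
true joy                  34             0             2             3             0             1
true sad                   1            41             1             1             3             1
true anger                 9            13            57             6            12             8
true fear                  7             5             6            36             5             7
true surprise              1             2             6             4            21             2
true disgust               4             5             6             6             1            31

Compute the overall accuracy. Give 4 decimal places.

0.6322

Accuracy = trace / total = (34+41+57+36+21+31=220) / 348 = 220/348 = 0.6322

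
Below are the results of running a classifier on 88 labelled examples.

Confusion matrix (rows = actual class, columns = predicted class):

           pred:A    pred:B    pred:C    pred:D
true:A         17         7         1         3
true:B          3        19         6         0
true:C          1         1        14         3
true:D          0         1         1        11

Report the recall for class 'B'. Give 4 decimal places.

recall = TP/(TP+FN).
B: TP=19, FN=3+6+0=9 → 19/28 = 0.67857

0.6786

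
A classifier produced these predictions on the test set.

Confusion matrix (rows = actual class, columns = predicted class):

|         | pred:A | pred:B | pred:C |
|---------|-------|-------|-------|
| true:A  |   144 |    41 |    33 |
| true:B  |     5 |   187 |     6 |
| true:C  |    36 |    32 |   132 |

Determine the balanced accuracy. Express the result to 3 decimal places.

0.755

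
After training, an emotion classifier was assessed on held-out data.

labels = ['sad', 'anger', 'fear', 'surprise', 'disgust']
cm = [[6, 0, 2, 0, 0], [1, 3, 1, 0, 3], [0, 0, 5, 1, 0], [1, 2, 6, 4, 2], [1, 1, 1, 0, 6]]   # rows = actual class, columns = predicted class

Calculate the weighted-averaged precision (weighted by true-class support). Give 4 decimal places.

Per-class precision (TP/(TP+FP)):
  sad: TP=6, FP=1+0+1+1=3 → 6/9 = 0.66667
  anger: TP=3, FP=0+0+2+1=3 → 3/6 = 0.50000
  fear: TP=5, FP=2+1+6+1=10 → 5/15 = 0.33333
  surprise: TP=4, FP=0+0+1+0=1 → 4/5 = 0.80000
  disgust: TP=6, FP=0+3+0+2=5 → 6/11 = 0.54545
Weighted-precision = Σ (supportᵢ/N)·precisionᵢ with N=46: (8/46)·0.66667 + (8/46)·0.50000 + (6/46)·0.33333 + (15/46)·0.80000 + (9/46)·0.54545 = 0.6140

0.6140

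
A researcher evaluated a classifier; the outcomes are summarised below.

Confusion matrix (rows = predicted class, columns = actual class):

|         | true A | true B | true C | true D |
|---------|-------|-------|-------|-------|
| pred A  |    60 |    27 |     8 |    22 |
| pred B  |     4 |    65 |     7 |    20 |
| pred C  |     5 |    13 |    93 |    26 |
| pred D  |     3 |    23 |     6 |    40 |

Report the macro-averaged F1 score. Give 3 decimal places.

0.600

Per-class F1 score (2·TP/(2·TP+FP+FN)):
  A: TP=60, FP=27+8+22=57, FN=4+5+3=12 → 120/189 = 0.6349
  B: TP=65, FP=4+7+20=31, FN=27+13+23=63 → 130/224 = 0.5804
  C: TP=93, FP=5+13+26=44, FN=8+7+6=21 → 186/251 = 0.7410
  D: TP=40, FP=3+23+6=32, FN=22+20+26=68 → 80/180 = 0.4444
Macro-F1 score = mean = (0.6349 + 0.5804 + 0.7410 + 0.4444) / 4 = 0.600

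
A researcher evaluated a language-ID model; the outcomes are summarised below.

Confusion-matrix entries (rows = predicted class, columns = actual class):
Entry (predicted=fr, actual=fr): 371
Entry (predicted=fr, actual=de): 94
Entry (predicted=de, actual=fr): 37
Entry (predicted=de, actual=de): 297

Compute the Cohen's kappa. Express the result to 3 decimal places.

0.671

Observed agreement pₒ = trace/N = 668/799 = 0.8360
Expected agreement pₑ = Σ (rowᵢ·colᵢ)/N² = (408·465 + 391·334)/799² = 0.5017
κ = (pₒ − pₑ)/(1 − pₑ) = (0.8360 − 0.5017)/(1 − 0.5017) = 0.671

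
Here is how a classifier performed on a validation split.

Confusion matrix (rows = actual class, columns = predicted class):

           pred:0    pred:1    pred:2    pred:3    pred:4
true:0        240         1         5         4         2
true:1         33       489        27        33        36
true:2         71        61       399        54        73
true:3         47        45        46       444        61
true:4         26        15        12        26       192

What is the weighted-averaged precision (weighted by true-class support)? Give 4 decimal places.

0.7487

Per-class precision (TP/(TP+FP)):
  0: TP=240, FP=33+71+47+26=177 → 240/417 = 0.57554
  1: TP=489, FP=1+61+45+15=122 → 489/611 = 0.80033
  2: TP=399, FP=5+27+46+12=90 → 399/489 = 0.81595
  3: TP=444, FP=4+33+54+26=117 → 444/561 = 0.79144
  4: TP=192, FP=2+36+73+61=172 → 192/364 = 0.52747
Weighted-precision = Σ (supportᵢ/N)·precisionᵢ with N=2442: (252/2442)·0.57554 + (618/2442)·0.80033 + (658/2442)·0.81595 + (643/2442)·0.79144 + (271/2442)·0.52747 = 0.7487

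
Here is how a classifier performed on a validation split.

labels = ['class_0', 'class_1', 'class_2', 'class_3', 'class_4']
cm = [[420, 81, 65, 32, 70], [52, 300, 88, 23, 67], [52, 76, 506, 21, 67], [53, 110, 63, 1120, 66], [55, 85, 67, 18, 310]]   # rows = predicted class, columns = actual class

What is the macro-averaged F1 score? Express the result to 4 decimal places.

Per-class F1 score (2·TP/(2·TP+FP+FN)):
  class_0: TP=420, FP=81+65+32+70=248, FN=52+52+53+55=212 → 840/1300 = 0.64615
  class_1: TP=300, FP=52+88+23+67=230, FN=81+76+110+85=352 → 600/1182 = 0.50761
  class_2: TP=506, FP=52+76+21+67=216, FN=65+88+63+67=283 → 1012/1511 = 0.66976
  class_3: TP=1120, FP=53+110+63+66=292, FN=32+23+21+18=94 → 2240/2626 = 0.85301
  class_4: TP=310, FP=55+85+67+18=225, FN=70+67+67+66=270 → 620/1115 = 0.55605
Macro-F1 score = mean = (0.64615 + 0.50761 + 0.66976 + 0.85301 + 0.55605) / 5 = 0.6465

0.6465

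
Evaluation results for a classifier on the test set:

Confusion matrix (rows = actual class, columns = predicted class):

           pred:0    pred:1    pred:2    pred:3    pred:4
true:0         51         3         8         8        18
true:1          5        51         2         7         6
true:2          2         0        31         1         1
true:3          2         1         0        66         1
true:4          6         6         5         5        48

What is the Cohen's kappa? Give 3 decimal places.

Observed agreement pₒ = trace/N = 247/334 = 0.7395
Expected agreement pₑ = Σ (rowᵢ·colᵢ)/N² = (88·66 + 71·61 + 35·46 + 70·87 + 70·74)/334² = 0.2063
κ = (pₒ − pₑ)/(1 − pₑ) = (0.7395 − 0.2063)/(1 − 0.2063) = 0.672

0.672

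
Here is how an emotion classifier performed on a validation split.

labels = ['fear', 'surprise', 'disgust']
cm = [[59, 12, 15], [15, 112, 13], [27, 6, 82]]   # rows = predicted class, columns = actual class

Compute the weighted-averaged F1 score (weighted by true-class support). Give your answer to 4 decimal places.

Per-class F1 score (2·TP/(2·TP+FP+FN)):
  fear: TP=59, FP=12+15=27, FN=15+27=42 → 118/187 = 0.63102
  surprise: TP=112, FP=15+13=28, FN=12+6=18 → 224/270 = 0.82963
  disgust: TP=82, FP=27+6=33, FN=15+13=28 → 164/225 = 0.72889
Weighted-F1 score = Σ (supportᵢ/N)·F1 scoreᵢ with N=341: (101/341)·0.63102 + (130/341)·0.82963 + (110/341)·0.72889 = 0.7383

0.7383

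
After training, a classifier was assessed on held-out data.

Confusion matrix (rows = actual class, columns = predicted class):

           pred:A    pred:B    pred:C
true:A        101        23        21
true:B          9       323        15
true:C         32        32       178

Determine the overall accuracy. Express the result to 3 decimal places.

0.820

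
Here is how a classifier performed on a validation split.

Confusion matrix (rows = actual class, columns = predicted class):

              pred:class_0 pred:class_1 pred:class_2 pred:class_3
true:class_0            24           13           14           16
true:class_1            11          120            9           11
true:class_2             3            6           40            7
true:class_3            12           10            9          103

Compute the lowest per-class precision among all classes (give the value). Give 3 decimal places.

0.480

Per-class precision (TP/(TP+FP)):
  class_0: TP=24, FP=11+3+12=26 → 24/50 = 0.4800
  class_1: TP=120, FP=13+6+10=29 → 120/149 = 0.8054
  class_2: TP=40, FP=14+9+9=32 → 40/72 = 0.5556
  class_3: TP=103, FP=16+11+7=34 → 103/137 = 0.7518
Lowest is class 'class_0' with precision = 0.480.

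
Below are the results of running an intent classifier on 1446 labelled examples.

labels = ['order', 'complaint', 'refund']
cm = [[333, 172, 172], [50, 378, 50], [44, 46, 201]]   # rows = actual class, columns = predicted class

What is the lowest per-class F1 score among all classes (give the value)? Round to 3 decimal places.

0.563

Per-class F1 score (2·TP/(2·TP+FP+FN)):
  order: TP=333, FP=50+44=94, FN=172+172=344 → 666/1104 = 0.6033
  complaint: TP=378, FP=172+46=218, FN=50+50=100 → 756/1074 = 0.7039
  refund: TP=201, FP=172+50=222, FN=44+46=90 → 402/714 = 0.5630
Lowest is class 'refund' with F1 score = 0.563.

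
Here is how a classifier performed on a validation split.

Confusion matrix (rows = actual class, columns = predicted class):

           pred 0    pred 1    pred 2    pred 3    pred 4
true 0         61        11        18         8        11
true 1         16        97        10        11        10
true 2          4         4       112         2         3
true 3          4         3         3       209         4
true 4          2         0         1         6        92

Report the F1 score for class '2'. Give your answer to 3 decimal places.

Treat '2' as positive and all other classes as negative.
F1 score = 2·TP/(2·TP+FP+FN).
2: TP=112, FP=18+10+3+1=32, FN=4+4+2+3=13 → 224/269 = 0.8327

0.833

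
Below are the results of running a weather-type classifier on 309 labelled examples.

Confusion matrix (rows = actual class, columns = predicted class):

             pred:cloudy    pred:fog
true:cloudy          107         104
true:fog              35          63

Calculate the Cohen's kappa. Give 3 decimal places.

Observed agreement pₒ = trace/N = 170/309 = 0.5502
Expected agreement pₑ = Σ (rowᵢ·colᵢ)/N² = (211·142 + 98·167)/309² = 0.4852
κ = (pₒ − pₑ)/(1 − pₑ) = (0.5502 − 0.4852)/(1 − 0.4852) = 0.126

0.126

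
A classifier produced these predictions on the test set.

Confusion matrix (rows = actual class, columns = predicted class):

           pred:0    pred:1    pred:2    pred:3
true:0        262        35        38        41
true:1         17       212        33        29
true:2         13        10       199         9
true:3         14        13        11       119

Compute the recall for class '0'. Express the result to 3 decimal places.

0.697

Take TP from the diagonal, FP from the rest of the '0' prediction marginal, FN from the rest of the '0' actual marginal.
recall = TP/(TP+FN).
0: TP=262, FN=35+38+41=114 → 262/376 = 0.6968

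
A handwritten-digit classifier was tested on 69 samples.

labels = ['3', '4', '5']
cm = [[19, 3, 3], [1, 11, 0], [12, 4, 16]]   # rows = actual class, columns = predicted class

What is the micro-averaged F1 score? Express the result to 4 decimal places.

0.6667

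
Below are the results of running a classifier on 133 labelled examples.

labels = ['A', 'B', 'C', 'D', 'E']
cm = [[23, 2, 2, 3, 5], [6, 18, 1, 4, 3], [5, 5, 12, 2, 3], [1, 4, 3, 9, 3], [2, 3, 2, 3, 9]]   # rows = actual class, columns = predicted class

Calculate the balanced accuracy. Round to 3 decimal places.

Balanced accuracy = mean of per-class recall.
  A: recall = 23/35 = 0.6571
  B: recall = 18/32 = 0.5625
  C: recall = 12/27 = 0.4444
  D: recall = 9/20 = 0.4500
  E: recall = 9/19 = 0.4737
Mean = (0.6571 + 0.5625 + 0.4444 + 0.4500 + 0.4737) / 5 = 0.518

0.518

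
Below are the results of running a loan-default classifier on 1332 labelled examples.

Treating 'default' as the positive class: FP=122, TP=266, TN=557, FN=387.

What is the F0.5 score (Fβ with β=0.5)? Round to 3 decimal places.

0.603

Fβ = (1+β²)·TP / ((1+β²)·TP + β²·FN + FP), with β²=1/4
= 1.25·266 / (1.25·266 + 0.25·387 + 122) = 0.603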